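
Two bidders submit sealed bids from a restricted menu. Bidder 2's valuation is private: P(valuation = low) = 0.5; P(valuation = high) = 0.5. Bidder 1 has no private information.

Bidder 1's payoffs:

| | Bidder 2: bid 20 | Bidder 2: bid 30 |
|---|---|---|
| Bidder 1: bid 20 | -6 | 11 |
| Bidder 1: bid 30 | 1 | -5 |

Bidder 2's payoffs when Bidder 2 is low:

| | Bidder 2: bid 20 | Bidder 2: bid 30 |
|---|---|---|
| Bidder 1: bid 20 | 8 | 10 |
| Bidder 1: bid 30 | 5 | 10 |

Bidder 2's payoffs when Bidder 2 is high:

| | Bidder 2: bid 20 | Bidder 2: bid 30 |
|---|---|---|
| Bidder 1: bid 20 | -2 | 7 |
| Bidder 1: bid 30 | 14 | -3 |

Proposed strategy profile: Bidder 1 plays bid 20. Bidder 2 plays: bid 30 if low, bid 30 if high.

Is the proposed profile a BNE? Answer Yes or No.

Yes

Bidder 1 plays bid 20: E[bid 20] = 0.5·(11) + 0.5·(11) = 11; E[bid 30] = -5. Best-responding. ✓
Bidder 2 (valuation low), facing bid 20: bid 20 gives 8, bid 30 gives 10. Proposed bid 30 is best. ✓
Bidder 2 (valuation high), facing bid 20: bid 20 gives -2, bid 30 gives 7. Proposed bid 30 is best. ✓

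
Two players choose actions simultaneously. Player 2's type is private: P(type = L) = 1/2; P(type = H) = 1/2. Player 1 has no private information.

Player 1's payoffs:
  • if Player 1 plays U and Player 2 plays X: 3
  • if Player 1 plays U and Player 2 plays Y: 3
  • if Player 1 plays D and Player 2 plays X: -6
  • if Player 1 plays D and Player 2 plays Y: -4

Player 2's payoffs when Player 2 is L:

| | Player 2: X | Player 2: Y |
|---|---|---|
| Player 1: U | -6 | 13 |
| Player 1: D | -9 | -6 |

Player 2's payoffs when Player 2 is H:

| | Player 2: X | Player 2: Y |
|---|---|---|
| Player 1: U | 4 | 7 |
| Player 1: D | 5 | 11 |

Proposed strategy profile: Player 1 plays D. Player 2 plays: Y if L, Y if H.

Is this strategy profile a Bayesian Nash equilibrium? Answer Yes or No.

No

Player 1 plays D: E[D] = 1/2·(-4) + 1/2·(-4) = -4; E[U] = 3. Not best-responding. ✗
Player 2 (type L), facing D: X gives -9, Y gives -6. Proposed Y is best. ✓
Player 2 (type H), facing D: X gives 5, Y gives 11. Proposed Y is best. ✓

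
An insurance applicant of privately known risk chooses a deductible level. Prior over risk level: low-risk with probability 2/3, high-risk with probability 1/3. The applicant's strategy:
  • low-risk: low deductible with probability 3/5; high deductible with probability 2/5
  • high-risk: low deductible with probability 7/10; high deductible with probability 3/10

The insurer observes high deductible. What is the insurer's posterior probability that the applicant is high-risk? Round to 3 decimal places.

P(high deductible) = (2/3)·(2/5) + (1/3)·(3/10) = 11/30
P(high-risk | high deductible) = ((1/3)·(3/10)) / (11/30) = (1/10) / (11/30) = 3/11

0.273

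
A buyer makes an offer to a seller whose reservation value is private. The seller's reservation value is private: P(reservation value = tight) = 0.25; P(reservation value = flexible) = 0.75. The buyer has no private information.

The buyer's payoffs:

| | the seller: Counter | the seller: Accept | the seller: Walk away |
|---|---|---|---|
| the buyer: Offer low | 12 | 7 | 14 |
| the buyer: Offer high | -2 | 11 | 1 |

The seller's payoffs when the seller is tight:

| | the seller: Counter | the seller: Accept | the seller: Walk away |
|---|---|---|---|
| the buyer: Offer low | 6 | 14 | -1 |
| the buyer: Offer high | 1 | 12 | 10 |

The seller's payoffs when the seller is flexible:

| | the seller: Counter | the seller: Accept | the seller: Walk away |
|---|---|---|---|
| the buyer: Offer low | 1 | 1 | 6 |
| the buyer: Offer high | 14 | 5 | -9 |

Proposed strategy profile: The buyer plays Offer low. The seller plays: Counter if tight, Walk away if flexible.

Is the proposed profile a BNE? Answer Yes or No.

No

The buyer plays Offer low: E[Offer low] = 0.25·(12) + 0.75·(14) = 13.5; E[Offer high] = 0.25. Best-responding. ✓
The seller (reservation value tight), facing Offer low: Counter gives 6, Accept gives 14, Walk away gives -1. Proposed Counter is not best — profitable deviation exists. ✗
The seller (reservation value flexible), facing Offer low: Counter gives 1, Accept gives 1, Walk away gives 6. Proposed Walk away is best. ✓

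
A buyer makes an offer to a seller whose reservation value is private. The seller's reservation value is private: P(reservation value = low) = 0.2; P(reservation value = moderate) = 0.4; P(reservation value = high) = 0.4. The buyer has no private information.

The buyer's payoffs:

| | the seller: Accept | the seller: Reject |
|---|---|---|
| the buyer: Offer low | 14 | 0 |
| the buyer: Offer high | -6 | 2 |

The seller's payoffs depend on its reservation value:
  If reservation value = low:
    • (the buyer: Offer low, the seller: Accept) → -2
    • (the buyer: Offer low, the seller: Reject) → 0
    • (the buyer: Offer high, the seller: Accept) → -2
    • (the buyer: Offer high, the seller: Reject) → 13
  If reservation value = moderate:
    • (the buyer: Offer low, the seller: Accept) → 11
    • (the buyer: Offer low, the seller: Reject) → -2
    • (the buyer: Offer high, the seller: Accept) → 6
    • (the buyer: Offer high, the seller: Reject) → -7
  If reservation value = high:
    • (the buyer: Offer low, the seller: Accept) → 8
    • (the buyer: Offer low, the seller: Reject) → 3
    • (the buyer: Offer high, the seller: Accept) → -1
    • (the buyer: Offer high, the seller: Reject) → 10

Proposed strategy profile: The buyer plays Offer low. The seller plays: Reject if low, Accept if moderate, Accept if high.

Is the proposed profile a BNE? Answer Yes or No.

A profile is a BNE iff every type of every player is best-responding given beliefs about the other side.
The buyer plays Offer low: E[Offer low] = 0.2·(0) + 0.4·(14) + 0.4·(14) = 11.2; E[Offer high] = -4.4. Best-responding. ✓
The seller (reservation value low), facing Offer low: Accept gives -2, Reject gives 0. Proposed Reject is best. ✓
The seller (reservation value moderate), facing Offer low: Accept gives 11, Reject gives -2. Proposed Accept is best. ✓
The seller (reservation value high), facing Offer low: Accept gives 8, Reject gives 3. Proposed Accept is best. ✓

Yes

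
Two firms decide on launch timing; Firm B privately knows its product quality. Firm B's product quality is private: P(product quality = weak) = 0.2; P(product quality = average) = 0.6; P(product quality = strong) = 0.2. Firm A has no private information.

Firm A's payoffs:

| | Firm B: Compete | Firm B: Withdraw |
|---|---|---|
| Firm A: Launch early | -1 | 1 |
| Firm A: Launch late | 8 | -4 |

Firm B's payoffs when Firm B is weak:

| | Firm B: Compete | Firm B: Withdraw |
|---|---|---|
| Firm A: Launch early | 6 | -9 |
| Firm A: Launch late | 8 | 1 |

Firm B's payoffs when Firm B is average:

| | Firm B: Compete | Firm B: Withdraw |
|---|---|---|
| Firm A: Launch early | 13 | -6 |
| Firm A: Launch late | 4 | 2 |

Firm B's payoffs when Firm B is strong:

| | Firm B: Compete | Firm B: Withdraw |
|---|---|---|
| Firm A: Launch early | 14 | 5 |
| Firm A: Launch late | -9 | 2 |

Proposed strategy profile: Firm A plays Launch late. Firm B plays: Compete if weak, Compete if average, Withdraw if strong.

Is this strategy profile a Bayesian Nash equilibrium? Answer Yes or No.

Firm A plays Launch late: E[Launch late] = 0.2·(8) + 0.6·(8) + 0.2·(-4) = 5.6; E[Launch early] = -0.6. Best-responding. ✓
Firm B (product quality weak), facing Launch late: Compete gives 8, Withdraw gives 1. Proposed Compete is best. ✓
Firm B (product quality average), facing Launch late: Compete gives 4, Withdraw gives 2. Proposed Compete is best. ✓
Firm B (product quality strong), facing Launch late: Compete gives -9, Withdraw gives 2. Proposed Withdraw is best. ✓

Yes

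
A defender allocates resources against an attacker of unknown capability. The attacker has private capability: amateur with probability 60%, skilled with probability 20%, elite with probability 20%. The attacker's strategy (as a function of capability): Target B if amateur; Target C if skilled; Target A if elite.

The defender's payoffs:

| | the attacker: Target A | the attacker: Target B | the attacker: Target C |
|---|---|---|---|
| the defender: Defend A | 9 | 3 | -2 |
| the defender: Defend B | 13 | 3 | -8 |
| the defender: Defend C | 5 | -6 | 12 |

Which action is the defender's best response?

Compute the defender's expected payoff for each action, taking the expectation over the attacker's type.
E[Defend A] = 0.6·(3) + 0.2·(-2) + 0.2·(9) = 3.2
E[Defend B] = 0.6·(3) + 0.2·(-8) + 0.2·(13) = 2.8
E[Defend C] = 0.6·(-6) + 0.2·(12) + 0.2·(5) = -0.2
Best response: Defend A (3.2 is the largest).

Defend A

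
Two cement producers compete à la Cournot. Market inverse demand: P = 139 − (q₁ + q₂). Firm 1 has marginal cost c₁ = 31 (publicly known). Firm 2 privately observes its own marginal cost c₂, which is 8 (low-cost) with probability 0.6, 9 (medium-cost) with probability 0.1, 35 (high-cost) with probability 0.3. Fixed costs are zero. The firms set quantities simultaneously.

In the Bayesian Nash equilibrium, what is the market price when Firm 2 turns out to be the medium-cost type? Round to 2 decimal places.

58.47

Type-c best response for Firm 2: q₂(c) = (139 − c)/2 − q₁/2.
Firm 1 maximizes expected profit; its first-order condition is 139 − 2q₁ − E[q₂] − 31 = 0.
Substituting E[q₂] and solving: E[c₂] = 16.2, so q₁ = (139 − 2·31 + 16.2)/3 = 31.0667.
q₂(medium-cost) = 49.4667, so P = 139 − (31.0667 + 49.4667) = 58.4667.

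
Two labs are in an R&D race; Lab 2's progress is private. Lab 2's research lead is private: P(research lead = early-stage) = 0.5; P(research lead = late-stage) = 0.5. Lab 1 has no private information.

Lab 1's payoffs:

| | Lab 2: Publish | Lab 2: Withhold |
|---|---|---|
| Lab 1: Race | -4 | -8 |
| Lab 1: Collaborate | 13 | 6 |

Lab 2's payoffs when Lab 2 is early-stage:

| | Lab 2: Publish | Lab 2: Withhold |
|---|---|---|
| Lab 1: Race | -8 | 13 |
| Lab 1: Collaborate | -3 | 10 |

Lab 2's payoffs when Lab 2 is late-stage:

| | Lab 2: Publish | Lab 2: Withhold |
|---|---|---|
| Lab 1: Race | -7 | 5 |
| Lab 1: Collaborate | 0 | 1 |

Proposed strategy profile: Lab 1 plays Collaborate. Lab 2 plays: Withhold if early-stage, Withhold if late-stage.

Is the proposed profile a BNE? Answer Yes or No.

Lab 1 plays Collaborate: E[Collaborate] = 0.5·(6) + 0.5·(6) = 6; E[Race] = -8. Best-responding. ✓
Lab 2 (research lead early-stage), facing Collaborate: Publish gives -3, Withhold gives 10. Proposed Withhold is best. ✓
Lab 2 (research lead late-stage), facing Collaborate: Publish gives 0, Withhold gives 1. Proposed Withhold is best. ✓

Yes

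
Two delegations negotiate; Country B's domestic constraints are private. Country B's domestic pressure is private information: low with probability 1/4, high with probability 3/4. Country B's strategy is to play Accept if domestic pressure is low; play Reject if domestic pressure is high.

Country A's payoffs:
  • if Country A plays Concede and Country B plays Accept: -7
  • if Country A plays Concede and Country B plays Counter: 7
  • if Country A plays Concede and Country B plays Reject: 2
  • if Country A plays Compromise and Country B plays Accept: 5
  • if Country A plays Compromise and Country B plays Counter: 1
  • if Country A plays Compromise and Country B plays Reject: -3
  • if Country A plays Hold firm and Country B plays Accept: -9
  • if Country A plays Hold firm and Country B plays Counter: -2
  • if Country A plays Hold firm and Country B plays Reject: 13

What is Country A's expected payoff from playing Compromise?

-1

E[Compromise] = 1/4·5 + 3/4·(-3) = 5/4 + (-9/4) = -1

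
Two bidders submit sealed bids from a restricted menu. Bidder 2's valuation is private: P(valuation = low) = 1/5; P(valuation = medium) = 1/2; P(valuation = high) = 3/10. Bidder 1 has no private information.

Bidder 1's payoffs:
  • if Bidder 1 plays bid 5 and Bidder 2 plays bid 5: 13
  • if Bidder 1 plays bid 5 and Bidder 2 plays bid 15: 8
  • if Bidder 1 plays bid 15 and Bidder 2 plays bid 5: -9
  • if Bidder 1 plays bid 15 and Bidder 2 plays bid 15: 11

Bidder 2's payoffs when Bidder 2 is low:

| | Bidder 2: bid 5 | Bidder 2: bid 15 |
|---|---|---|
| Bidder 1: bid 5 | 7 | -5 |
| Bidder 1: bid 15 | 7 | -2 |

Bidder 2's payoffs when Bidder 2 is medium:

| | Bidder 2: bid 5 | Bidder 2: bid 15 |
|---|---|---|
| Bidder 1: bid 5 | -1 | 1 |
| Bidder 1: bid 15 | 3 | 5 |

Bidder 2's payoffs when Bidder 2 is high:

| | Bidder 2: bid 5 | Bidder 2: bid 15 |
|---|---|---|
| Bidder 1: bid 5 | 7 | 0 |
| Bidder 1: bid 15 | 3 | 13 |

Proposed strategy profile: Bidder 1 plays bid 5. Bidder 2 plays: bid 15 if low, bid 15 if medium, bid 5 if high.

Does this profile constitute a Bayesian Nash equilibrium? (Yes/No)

A profile is a BNE iff every type of every player is best-responding given beliefs about the other side.
Bidder 1 plays bid 5: E[bid 5] = 1/5·(8) + 1/2·(8) + 3/10·(13) = 19/2; E[bid 15] = 5. Best-responding. ✓
Bidder 2 (valuation low), facing bid 5: bid 5 gives 7, bid 15 gives -5. Proposed bid 15 is not best — profitable deviation exists. ✗
Bidder 2 (valuation medium), facing bid 5: bid 5 gives -1, bid 15 gives 1. Proposed bid 15 is best. ✓
Bidder 2 (valuation high), facing bid 5: bid 5 gives 7, bid 15 gives 0. Proposed bid 5 is best. ✓

No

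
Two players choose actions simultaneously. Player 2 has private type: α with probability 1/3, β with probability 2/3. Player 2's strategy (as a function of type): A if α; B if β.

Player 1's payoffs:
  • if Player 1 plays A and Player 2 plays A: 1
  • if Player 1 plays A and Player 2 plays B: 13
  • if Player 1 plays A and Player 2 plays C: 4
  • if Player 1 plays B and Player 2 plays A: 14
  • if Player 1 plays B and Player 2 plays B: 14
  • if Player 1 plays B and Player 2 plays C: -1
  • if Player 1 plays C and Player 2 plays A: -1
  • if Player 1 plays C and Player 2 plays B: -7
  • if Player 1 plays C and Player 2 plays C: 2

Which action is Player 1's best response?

Compute Player 1's expected payoff for each action, taking the expectation over Player 2's type.
E[A] = 1/3·(1) + 2/3·(13) = 9
E[B] = 1/3·(14) + 2/3·(14) = 14
E[C] = 1/3·(-1) + 2/3·(-7) = -5
Best response: B (14 is the largest).

B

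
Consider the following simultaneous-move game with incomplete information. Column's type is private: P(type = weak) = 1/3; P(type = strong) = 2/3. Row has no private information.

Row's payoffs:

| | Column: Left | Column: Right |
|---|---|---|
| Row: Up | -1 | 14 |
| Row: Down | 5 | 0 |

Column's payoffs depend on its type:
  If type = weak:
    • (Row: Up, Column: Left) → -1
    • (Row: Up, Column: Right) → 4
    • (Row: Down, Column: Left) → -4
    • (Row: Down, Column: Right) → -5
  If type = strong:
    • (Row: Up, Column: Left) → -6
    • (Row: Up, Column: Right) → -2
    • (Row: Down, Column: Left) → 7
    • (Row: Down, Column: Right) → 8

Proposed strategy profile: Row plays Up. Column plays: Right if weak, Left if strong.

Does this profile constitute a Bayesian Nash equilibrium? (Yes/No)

Row plays Up: E[Up] = 1/3·(14) + 2/3·(-1) = 4; E[Down] = 10/3. Best-responding. ✓
Column (type weak), facing Up: Left gives -1, Right gives 4. Proposed Right is best. ✓
Column (type strong), facing Up: Left gives -6, Right gives -2. Proposed Left is not best — profitable deviation exists. ✗

No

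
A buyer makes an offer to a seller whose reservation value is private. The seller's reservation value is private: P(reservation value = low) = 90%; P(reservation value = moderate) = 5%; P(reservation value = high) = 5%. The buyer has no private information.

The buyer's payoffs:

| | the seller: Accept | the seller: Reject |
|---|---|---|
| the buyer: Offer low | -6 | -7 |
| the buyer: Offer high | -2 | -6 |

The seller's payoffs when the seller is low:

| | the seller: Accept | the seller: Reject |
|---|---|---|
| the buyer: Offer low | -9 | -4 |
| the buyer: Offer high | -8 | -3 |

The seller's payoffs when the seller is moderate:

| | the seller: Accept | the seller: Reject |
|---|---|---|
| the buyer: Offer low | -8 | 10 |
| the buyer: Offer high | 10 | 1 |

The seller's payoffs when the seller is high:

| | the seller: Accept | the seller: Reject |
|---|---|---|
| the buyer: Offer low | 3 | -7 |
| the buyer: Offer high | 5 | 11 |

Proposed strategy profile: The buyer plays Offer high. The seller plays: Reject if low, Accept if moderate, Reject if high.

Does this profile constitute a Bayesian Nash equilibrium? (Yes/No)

Yes

A profile is a BNE iff every type of every player is best-responding given beliefs about the other side.
The buyer plays Offer high: E[Offer high] = 0.9·(-6) + 0.05·(-2) + 0.05·(-6) = -5.8; E[Offer low] = -6.95. Best-responding. ✓
The seller (reservation value low), facing Offer high: Accept gives -8, Reject gives -3. Proposed Reject is best. ✓
The seller (reservation value moderate), facing Offer high: Accept gives 10, Reject gives 1. Proposed Accept is best. ✓
The seller (reservation value high), facing Offer high: Accept gives 5, Reject gives 11. Proposed Reject is best. ✓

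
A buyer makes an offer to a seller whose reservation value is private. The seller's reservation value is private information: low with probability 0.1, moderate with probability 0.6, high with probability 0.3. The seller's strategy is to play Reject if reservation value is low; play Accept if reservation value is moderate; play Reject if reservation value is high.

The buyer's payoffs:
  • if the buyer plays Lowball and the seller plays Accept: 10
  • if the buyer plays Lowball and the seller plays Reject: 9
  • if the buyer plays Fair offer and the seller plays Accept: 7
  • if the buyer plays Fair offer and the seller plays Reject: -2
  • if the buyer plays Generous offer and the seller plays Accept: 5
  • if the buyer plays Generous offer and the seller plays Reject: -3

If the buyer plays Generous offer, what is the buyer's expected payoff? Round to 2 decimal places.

1.80

E[Generous offer] = 0.1·(-3) + 0.6·5 + 0.3·(-3) = (-0.3) + 3 + (-0.9) = 1.8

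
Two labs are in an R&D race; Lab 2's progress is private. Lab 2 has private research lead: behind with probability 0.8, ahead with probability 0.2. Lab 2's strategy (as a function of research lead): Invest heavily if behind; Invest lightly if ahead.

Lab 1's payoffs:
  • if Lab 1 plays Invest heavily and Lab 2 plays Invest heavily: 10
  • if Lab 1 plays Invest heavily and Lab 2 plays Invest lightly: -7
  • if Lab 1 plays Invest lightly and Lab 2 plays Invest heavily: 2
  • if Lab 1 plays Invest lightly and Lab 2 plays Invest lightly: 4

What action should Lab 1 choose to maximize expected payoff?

Invest heavily

E[Invest heavily] = 0.8·(10) + 0.2·(-7) = 6.6
E[Invest lightly] = 0.8·(2) + 0.2·(4) = 2.4
Best response: Invest heavily (6.6 is the largest).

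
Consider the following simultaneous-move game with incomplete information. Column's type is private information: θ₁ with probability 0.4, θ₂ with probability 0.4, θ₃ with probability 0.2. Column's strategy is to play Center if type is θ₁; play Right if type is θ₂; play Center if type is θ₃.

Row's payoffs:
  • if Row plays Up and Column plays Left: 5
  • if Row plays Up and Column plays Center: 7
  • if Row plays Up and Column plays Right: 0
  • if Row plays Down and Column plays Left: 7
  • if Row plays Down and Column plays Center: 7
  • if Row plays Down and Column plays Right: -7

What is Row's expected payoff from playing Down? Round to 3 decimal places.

Take the expectation over Column's type, weighting each type's action by its prior probability.
E[Down] = 0.4·7 + 0.4·(-7) + 0.2·7 = 2.8 + (-2.8) + 1.4 = 1.4

1.400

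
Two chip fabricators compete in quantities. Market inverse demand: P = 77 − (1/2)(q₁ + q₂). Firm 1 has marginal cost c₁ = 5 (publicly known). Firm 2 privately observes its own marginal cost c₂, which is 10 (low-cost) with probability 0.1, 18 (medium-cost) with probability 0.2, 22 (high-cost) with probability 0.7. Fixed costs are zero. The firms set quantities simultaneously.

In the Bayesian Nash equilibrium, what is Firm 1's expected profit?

1682

Type-c best response for Firm 2: q₂(c) = (77 − c) − q₁/2.
Firm 1 maximizes expected profit; its first-order condition is 77 − q₁ − (1/2)E[q₂] − 5 = 0.
Substituting E[q₂] and solving: E[c₂] = 20, so q₁ = (77 − 2·5 + 20)/(3/2) = 58.
E[P] = 77 − (1/2)·(q₁ + E[q₂]) = 34; Firm 1's expected profit = (E[P] − 5)·q₁ = (34 − 5)·58 = 1682.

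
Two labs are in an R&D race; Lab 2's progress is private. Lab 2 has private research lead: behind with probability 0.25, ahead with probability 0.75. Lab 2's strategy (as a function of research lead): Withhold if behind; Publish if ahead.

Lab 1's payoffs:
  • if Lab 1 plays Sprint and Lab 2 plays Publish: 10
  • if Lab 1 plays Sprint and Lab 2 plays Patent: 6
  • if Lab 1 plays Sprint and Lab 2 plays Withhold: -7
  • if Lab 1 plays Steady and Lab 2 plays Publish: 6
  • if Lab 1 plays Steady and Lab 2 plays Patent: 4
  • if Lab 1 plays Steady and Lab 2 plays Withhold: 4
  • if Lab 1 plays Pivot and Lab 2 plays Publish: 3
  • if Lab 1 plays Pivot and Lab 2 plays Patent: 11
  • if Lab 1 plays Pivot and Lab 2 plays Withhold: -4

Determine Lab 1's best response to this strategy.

Sprint

E[Sprint] = 0.25·(-7) + 0.75·(10) = 5.75
E[Steady] = 0.25·(4) + 0.75·(6) = 5.5
E[Pivot] = 0.25·(-4) + 0.75·(3) = 1.25
Best response: Sprint (5.75 is the largest).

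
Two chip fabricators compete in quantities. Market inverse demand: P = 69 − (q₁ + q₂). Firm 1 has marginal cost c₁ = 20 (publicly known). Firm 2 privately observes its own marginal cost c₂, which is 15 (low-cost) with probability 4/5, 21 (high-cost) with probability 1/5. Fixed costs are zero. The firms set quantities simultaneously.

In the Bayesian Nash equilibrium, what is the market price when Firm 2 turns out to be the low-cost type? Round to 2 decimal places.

Firm 2 with cost c maximizes (69 − (q₁+q₂) − c)·q₂, giving q₂(c) = (69 − c − q₁)/2.
E[c₂] = 4/5·15 + 1/5·21 = 16.2
Firm 1's FOC against E[q₂] yields q₁ = (69 − 2·20 + E[c₂])/3 = (69 − 40 + 16.2)/3 = 15.0667.
q₂(low-cost) = 19.4667, so P = 69 − (15.0667 + 19.4667) = 34.4667.

34.47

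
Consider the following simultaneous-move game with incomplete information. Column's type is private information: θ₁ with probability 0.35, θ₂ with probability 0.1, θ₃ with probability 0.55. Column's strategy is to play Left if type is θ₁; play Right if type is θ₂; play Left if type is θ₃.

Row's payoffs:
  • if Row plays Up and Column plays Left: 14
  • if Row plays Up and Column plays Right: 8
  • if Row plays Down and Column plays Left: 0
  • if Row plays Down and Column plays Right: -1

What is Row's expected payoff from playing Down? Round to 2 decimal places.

Take the expectation over Column's type, weighting each type's action by its prior probability.
E[Down] = 0.35·0 + 0.1·(-1) + 0.55·0 = 0 + (-0.1) + 0 = -0.1

-0.10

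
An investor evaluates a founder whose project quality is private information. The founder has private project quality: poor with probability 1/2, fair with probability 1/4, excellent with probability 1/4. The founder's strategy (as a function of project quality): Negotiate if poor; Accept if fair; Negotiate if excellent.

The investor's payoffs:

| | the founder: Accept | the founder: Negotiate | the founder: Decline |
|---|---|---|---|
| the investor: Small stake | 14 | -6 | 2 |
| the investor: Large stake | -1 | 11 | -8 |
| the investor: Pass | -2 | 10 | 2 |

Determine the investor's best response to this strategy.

Large stake

E[Small stake] = 1/2·(-6) + 1/4·(14) + 1/4·(-6) = -1
E[Large stake] = 1/2·(11) + 1/4·(-1) + 1/4·(11) = 8
E[Pass] = 1/2·(10) + 1/4·(-2) + 1/4·(10) = 7
Best response: Large stake (8 is the largest).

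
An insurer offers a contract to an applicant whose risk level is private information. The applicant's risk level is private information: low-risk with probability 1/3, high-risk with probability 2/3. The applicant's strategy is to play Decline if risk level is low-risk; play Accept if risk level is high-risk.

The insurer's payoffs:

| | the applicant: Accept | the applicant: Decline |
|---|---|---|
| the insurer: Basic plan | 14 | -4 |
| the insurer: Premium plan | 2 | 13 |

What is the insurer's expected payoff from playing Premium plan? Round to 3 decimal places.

Take the expectation over the applicant's risk level, weighting each type's action by its prior probability.
E[Premium plan] = 1/3·13 + 2/3·2 = 13/3 + 4/3 = 17/3

5.667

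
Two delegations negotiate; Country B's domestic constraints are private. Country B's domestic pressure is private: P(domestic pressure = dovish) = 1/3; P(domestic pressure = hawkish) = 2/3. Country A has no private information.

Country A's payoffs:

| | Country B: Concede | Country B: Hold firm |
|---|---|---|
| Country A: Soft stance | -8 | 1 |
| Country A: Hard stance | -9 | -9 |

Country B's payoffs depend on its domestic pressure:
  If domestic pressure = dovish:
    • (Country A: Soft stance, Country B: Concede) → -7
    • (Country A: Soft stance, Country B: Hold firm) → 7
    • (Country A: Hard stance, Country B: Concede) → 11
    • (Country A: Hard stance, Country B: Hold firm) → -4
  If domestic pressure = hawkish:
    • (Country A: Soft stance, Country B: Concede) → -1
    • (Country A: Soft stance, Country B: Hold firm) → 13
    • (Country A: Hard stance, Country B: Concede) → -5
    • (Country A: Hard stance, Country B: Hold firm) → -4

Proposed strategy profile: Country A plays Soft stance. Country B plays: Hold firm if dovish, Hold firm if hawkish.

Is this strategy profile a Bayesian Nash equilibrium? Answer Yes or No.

A profile is a BNE iff every type of every player is best-responding given beliefs about the other side.
Country A plays Soft stance: E[Soft stance] = 1/3·(1) + 2/3·(1) = 1; E[Hard stance] = -9. Best-responding. ✓
Country B (domestic pressure dovish), facing Soft stance: Concede gives -7, Hold firm gives 7. Proposed Hold firm is best. ✓
Country B (domestic pressure hawkish), facing Soft stance: Concede gives -1, Hold firm gives 13. Proposed Hold firm is best. ✓

Yes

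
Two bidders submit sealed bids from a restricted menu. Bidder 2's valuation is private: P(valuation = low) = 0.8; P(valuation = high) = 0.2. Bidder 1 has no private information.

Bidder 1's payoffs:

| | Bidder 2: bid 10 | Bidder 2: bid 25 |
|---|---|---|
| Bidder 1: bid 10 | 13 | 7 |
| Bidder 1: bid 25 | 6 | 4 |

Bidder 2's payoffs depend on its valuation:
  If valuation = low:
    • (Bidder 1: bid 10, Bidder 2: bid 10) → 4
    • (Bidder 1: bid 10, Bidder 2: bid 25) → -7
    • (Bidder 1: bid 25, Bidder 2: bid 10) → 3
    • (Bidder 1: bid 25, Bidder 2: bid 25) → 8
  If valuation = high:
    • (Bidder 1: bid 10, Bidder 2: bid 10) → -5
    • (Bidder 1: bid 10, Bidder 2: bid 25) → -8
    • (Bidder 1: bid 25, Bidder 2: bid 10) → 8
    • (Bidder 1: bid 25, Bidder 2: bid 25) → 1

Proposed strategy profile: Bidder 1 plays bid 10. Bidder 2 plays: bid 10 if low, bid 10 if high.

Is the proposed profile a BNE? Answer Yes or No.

Yes

Bidder 1 plays bid 10: E[bid 10] = 0.8·(13) + 0.2·(13) = 13; E[bid 25] = 6. Best-responding. ✓
Bidder 2 (valuation low), facing bid 10: bid 10 gives 4, bid 25 gives -7. Proposed bid 10 is best. ✓
Bidder 2 (valuation high), facing bid 10: bid 10 gives -5, bid 25 gives -8. Proposed bid 10 is best. ✓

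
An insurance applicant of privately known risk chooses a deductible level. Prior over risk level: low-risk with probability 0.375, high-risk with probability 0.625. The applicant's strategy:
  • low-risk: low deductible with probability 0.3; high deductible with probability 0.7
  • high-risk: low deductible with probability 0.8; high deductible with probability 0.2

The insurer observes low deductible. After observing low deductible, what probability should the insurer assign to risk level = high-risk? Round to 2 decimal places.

0.82

Apply Bayes' rule using the sender's strategy as the likelihood.
P(low deductible) = 0.375·0.3 + 0.625·0.8 = 0.6125
P(high-risk | low deductible) = (0.625·0.8) / 0.6125 = 0.5 / 0.6125 = 0.816327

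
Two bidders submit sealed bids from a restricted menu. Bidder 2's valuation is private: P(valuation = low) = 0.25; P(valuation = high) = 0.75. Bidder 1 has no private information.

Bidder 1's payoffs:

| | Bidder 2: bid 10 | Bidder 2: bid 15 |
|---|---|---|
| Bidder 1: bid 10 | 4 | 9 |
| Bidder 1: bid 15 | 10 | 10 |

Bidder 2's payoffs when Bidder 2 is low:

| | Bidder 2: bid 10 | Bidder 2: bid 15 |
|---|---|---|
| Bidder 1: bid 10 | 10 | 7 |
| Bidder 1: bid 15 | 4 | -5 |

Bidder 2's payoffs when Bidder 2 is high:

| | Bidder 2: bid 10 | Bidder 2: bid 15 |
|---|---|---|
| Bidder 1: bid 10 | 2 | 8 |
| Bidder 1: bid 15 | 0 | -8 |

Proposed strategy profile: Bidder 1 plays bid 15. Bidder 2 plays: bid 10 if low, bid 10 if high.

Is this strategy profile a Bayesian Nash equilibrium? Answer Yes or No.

Bidder 1 plays bid 15: E[bid 15] = 0.25·(10) + 0.75·(10) = 10; E[bid 10] = 4. Best-responding. ✓
Bidder 2 (valuation low), facing bid 15: bid 10 gives 4, bid 15 gives -5. Proposed bid 10 is best. ✓
Bidder 2 (valuation high), facing bid 15: bid 10 gives 0, bid 15 gives -8. Proposed bid 10 is best. ✓

Yes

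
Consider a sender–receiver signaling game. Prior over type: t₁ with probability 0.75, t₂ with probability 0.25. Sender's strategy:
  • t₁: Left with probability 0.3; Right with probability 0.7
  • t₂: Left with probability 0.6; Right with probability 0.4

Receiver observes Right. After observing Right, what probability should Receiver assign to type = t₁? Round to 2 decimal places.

P(Right) = 0.75·0.7 + 0.25·0.4 = 0.625
P(t₁ | Right) = (0.75·0.7) / 0.625 = 0.525 / 0.625 = 0.84

0.84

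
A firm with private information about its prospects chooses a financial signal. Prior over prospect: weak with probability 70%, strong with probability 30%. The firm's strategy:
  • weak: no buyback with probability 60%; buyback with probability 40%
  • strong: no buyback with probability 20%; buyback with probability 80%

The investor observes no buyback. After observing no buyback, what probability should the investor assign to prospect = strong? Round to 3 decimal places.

0.125

Apply Bayes' rule using the sender's strategy as the likelihood.
P(no buyback) = 0.7·0.6 + 0.3·0.2 = 0.48
P(strong | no buyback) = (0.3·0.2) / 0.48 = 0.06 / 0.48 = 0.125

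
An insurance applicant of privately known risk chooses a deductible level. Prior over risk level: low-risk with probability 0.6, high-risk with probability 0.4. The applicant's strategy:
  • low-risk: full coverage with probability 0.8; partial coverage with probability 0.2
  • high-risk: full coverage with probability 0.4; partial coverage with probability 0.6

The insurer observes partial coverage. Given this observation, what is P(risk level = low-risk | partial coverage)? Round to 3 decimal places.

Apply Bayes' rule using the sender's strategy as the likelihood.
P(partial coverage) = 0.6·0.2 + 0.4·0.6 = 0.36
P(low-risk | partial coverage) = (0.6·0.2) / 0.36 = 0.12 / 0.36 = 0.333333

0.333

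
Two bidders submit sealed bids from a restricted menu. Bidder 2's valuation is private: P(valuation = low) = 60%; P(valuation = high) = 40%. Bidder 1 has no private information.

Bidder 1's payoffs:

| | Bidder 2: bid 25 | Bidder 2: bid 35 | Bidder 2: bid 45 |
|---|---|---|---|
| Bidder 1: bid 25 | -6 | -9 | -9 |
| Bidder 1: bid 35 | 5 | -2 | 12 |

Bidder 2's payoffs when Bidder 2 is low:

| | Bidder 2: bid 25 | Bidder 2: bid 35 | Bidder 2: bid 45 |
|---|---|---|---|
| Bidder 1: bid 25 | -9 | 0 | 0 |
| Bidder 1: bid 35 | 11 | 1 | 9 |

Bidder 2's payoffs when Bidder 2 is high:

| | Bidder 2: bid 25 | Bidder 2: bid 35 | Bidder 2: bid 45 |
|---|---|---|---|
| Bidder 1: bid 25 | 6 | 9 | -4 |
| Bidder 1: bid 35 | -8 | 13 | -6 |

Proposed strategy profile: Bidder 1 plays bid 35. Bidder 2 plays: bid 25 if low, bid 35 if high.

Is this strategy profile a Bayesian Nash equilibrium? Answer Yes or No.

A profile is a BNE iff every type of every player is best-responding given beliefs about the other side.
Bidder 1 plays bid 35: E[bid 35] = 0.6·(5) + 0.4·(-2) = 2.2; E[bid 25] = -7.2. Best-responding. ✓
Bidder 2 (valuation low), facing bid 35: bid 25 gives 11, bid 35 gives 1, bid 45 gives 9. Proposed bid 25 is best. ✓
Bidder 2 (valuation high), facing bid 35: bid 25 gives -8, bid 35 gives 13, bid 45 gives -6. Proposed bid 35 is best. ✓

Yes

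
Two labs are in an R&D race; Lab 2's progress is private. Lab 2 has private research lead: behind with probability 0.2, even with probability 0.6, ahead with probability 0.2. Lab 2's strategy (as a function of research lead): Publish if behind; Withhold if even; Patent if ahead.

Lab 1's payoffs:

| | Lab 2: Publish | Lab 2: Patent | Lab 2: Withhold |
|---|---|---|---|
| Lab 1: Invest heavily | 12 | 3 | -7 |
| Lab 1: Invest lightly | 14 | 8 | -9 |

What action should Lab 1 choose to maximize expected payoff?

Invest lightly

Compute Lab 1's expected payoff for each action, taking the expectation over Lab 2's type.
E[Invest heavily] = 0.2·(12) + 0.6·(-7) + 0.2·(3) = -1.2
E[Invest lightly] = 0.2·(14) + 0.6·(-9) + 0.2·(8) = -1
Best response: Invest lightly (-1 is the largest).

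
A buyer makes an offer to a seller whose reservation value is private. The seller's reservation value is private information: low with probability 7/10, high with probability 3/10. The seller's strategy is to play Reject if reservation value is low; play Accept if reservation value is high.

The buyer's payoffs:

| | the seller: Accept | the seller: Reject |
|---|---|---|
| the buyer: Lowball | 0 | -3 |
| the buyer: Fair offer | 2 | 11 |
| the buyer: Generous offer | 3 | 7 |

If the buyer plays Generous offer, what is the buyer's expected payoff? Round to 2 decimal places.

Take the expectation over the seller's reservation value, weighting each type's action by its prior probability.
E[Generous offer] = 7/10·7 + 3/10·3 = 49/10 + 9/10 = 29/5

5.80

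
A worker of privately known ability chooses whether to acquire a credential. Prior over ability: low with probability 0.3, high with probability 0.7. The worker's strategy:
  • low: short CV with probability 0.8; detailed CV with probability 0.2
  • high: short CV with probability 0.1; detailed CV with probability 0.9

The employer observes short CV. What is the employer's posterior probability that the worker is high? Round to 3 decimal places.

Apply Bayes' rule using the sender's strategy as the likelihood.
P(short CV) = 0.3·0.8 + 0.7·0.1 = 0.31
P(high | short CV) = (0.7·0.1) / 0.31 = 0.07 / 0.31 = 0.225806

0.226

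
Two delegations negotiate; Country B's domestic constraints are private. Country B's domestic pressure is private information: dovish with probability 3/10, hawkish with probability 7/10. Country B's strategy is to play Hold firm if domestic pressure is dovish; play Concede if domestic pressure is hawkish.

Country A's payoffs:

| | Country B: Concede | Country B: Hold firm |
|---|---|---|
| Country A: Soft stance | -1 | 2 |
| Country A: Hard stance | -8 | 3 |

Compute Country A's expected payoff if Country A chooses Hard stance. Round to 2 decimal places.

E[Hard stance] = 3/10·3 + 7/10·(-8) = 9/10 + (-28/5) = -47/10

-4.70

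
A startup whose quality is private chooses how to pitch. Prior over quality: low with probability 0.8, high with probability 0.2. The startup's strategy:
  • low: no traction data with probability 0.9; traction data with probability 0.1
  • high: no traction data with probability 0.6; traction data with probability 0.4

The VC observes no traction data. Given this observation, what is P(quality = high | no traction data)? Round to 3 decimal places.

0.143

P(no traction data) = 0.8·0.9 + 0.2·0.6 = 0.84
P(high | no traction data) = (0.2·0.6) / 0.84 = 0.12 / 0.84 = 0.142857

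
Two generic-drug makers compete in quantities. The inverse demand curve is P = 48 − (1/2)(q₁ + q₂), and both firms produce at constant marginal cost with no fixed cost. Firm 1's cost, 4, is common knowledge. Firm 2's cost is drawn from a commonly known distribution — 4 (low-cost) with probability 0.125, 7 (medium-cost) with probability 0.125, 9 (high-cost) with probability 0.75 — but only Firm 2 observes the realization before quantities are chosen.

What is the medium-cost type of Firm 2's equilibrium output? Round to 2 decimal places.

Firm 2 with cost c maximizes (48 − (1/2)(q₁+q₂) − c)·q₂, giving q₂(c) = (48 − c − (1/2)q₁).
E[c₂] = 0.125·4 + 0.125·7 + 0.75·9 = 8.125
Firm 1's FOC against E[q₂] yields q₁ = (48 − 2·4 + E[c₂])/(3/2) = (48 − 8 + 8.125)/(3/2) = 32.0833.
q₂(medium-cost) = (48 − 7 − (1/2)·32.0833) = 24.9583.

24.96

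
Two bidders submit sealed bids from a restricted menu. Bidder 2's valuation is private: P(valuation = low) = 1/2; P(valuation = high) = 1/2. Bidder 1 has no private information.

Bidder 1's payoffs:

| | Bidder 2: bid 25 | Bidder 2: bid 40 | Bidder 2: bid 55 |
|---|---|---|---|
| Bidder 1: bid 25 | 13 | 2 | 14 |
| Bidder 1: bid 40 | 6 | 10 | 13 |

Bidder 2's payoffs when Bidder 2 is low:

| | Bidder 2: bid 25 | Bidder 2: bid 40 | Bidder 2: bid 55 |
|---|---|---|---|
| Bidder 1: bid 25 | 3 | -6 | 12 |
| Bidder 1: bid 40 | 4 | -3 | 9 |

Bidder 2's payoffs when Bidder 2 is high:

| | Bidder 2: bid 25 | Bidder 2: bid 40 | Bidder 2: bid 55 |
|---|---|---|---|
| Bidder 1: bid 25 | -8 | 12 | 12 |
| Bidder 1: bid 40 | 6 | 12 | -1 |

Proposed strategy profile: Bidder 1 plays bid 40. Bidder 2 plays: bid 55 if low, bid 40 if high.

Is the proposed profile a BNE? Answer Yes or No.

Bidder 1 plays bid 40: E[bid 40] = 1/2·(13) + 1/2·(10) = 23/2; E[bid 25] = 8. Best-responding. ✓
Bidder 2 (valuation low), facing bid 40: bid 25 gives 4, bid 40 gives -3, bid 55 gives 9. Proposed bid 55 is best. ✓
Bidder 2 (valuation high), facing bid 40: bid 25 gives 6, bid 40 gives 12, bid 55 gives -1. Proposed bid 40 is best. ✓

Yes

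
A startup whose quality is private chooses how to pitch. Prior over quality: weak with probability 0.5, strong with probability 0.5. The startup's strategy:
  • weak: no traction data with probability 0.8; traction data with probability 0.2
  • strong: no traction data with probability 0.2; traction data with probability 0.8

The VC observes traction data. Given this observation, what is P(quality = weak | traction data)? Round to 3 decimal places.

0.200

P(traction data) = 0.5·0.2 + 0.5·0.8 = 0.5
P(weak | traction data) = (0.5·0.2) / 0.5 = 0.1 / 0.5 = 0.2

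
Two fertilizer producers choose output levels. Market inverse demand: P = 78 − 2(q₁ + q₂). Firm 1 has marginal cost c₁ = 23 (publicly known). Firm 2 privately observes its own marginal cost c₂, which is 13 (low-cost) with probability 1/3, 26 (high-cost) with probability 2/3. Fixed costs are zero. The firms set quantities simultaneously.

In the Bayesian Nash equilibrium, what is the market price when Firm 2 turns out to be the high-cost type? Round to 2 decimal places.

43.06

Type-c best response for Firm 2: q₂(c) = (78 − c)/4 − q₁/2.
Firm 1 maximizes expected profit; its first-order condition is 78 − 4q₁ − 2E[q₂] − 23 = 0.
Substituting E[q₂] and solving: E[c₂] = 21.6667, so q₁ = (78 − 2·23 + 21.6667)/6 = 8.94444.
q₂(high-cost) = 8.52778, so P = 78 − 2·(8.94444 + 8.52778) = 43.0556.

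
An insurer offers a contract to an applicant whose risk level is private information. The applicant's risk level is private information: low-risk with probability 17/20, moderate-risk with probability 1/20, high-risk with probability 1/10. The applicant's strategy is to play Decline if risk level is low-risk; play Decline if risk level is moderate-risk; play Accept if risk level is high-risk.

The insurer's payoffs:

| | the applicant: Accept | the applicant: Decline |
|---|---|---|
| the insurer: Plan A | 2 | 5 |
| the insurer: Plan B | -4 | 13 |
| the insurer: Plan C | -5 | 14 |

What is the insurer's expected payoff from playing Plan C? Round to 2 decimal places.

Take the expectation over the applicant's risk level, weighting each type's action by its prior probability.
E[Plan C] = 17/20·14 + 1/20·14 + 1/10·(-5) = 119/10 + 7/10 + (-1/2) = 121/10

12.10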